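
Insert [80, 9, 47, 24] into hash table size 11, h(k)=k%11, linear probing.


Insert 80: h=3 -> slot 3
Insert 9: h=9 -> slot 9
Insert 47: h=3, 1 probes -> slot 4
Insert 24: h=2 -> slot 2

Table: [None, None, 24, 80, 47, None, None, None, None, 9, None]


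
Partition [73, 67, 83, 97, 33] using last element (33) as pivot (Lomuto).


Pivot: 33
Place pivot at 0: [33, 67, 83, 97, 73]

Partitioned: [33, 67, 83, 97, 73]


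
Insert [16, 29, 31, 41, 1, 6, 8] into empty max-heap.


Insert 16: [16]
Insert 29: [29, 16]
Insert 31: [31, 16, 29]
Insert 41: [41, 31, 29, 16]
Insert 1: [41, 31, 29, 16, 1]
Insert 6: [41, 31, 29, 16, 1, 6]
Insert 8: [41, 31, 29, 16, 1, 6, 8]

Final heap: [41, 31, 29, 16, 1, 6, 8]


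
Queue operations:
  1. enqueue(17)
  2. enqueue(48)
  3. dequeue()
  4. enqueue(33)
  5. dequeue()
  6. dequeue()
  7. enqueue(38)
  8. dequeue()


enqueue(17) -> [17]
enqueue(48) -> [17, 48]
dequeue()->17, [48]
enqueue(33) -> [48, 33]
dequeue()->48, [33]
dequeue()->33, []
enqueue(38) -> [38]
dequeue()->38, []

Final queue: []


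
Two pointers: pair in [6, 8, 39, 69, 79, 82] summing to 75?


lo=0(6)+hi=5(82)=88
lo=0(6)+hi=4(79)=85
lo=0(6)+hi=3(69)=75

Yes: 6+69=75


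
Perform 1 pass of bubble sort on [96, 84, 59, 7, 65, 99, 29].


Initial: [96, 84, 59, 7, 65, 99, 29]
Pass 1: [84, 59, 7, 65, 96, 29, 99] (5 swaps)

After 1 pass: [84, 59, 7, 65, 96, 29, 99]


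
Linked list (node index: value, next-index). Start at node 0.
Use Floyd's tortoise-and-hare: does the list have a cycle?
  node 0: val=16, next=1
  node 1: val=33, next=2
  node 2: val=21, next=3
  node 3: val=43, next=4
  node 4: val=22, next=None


Floyd's tortoise (slow, +1) and hare (fast, +2):
  init: slow=0, fast=0
  step 1: slow=1, fast=2
  step 2: slow=2, fast=4
  step 3: fast -> None, no cycle

Cycle: no


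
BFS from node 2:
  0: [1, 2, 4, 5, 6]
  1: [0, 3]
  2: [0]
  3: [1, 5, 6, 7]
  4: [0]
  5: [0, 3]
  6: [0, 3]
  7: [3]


Visit 2, enqueue [0]
Visit 0, enqueue [1, 4, 5, 6]
Visit 1, enqueue [3]
Visit 4, enqueue []
Visit 5, enqueue []
Visit 6, enqueue []
Visit 3, enqueue [7]
Visit 7, enqueue []

BFS order: [2, 0, 1, 4, 5, 6, 3, 7]


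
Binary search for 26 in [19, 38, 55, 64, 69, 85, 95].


Step 1: lo=0, hi=6, mid=3, val=64
Step 2: lo=0, hi=2, mid=1, val=38
Step 3: lo=0, hi=0, mid=0, val=19

Not found


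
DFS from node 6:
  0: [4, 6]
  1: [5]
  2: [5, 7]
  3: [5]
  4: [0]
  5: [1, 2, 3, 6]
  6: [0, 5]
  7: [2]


Visit 6, push [5, 0]
Visit 0, push [4]
Visit 4, push []
Visit 5, push [3, 2, 1]
Visit 1, push []
Visit 2, push [7]
Visit 7, push []
Visit 3, push []

DFS order: [6, 0, 4, 5, 1, 2, 7, 3]


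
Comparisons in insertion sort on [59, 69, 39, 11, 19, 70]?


Algorithm: insertion sort
Input: [59, 69, 39, 11, 19, 70]
Sorted: [11, 19, 39, 59, 69, 70]

11


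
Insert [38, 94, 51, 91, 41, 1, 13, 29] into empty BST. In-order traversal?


Insert 38: root
Insert 94: R from 38
Insert 51: R from 38 -> L from 94
Insert 91: R from 38 -> L from 94 -> R from 51
Insert 41: R from 38 -> L from 94 -> L from 51
Insert 1: L from 38
Insert 13: L from 38 -> R from 1
Insert 29: L from 38 -> R from 1 -> R from 13

In-order: [1, 13, 29, 38, 41, 51, 91, 94]


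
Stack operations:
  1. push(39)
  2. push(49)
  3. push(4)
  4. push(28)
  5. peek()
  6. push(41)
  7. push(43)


push(39) -> [39]
push(49) -> [39, 49]
push(4) -> [39, 49, 4]
push(28) -> [39, 49, 4, 28]
peek()->28
push(41) -> [39, 49, 4, 28, 41]
push(43) -> [39, 49, 4, 28, 41, 43]

Final stack: [39, 49, 4, 28, 41, 43]


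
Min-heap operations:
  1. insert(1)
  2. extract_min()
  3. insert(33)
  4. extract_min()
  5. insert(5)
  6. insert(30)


insert(1) -> [1]
extract_min()->1, []
insert(33) -> [33]
extract_min()->33, []
insert(5) -> [5]
insert(30) -> [5, 30]

Final heap: [5, 30]


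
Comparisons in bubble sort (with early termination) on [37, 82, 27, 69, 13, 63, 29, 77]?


Algorithm: bubble sort (with early termination)
Input: [37, 82, 27, 69, 13, 63, 29, 77]
Sorted: [13, 27, 29, 37, 63, 69, 77, 82]

25


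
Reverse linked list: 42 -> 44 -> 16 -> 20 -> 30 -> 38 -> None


Step 1: curr=42, set curr.next=prev(None) | reversed so far: 42
Step 2: curr=44, set curr.next=prev(42) | reversed so far: 44 -> 42
Step 3: curr=16, set curr.next=prev(44) | reversed so far: 16 -> 44 -> 42
Step 4: curr=20, set curr.next=prev(16) | reversed so far: 20 -> 16 -> 44 -> 42
Step 5: curr=30, set curr.next=prev(20) | reversed so far: 30 -> 20 -> 16 -> 44 -> 42
Step 6: curr=38, set curr.next=prev(30) | reversed so far: 38 -> 30 -> 20 -> 16 -> 44 -> 42

38 -> 30 -> 20 -> 16 -> 44 -> 42 -> None


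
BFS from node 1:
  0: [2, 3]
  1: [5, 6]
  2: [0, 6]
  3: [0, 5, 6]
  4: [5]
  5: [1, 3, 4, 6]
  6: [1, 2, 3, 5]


Visit 1, enqueue [5, 6]
Visit 5, enqueue [3, 4]
Visit 6, enqueue [2]
Visit 3, enqueue [0]
Visit 4, enqueue []
Visit 2, enqueue []
Visit 0, enqueue []

BFS order: [1, 5, 6, 3, 4, 2, 0]


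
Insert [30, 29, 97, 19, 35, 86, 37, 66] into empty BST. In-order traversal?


Insert 30: root
Insert 29: L from 30
Insert 97: R from 30
Insert 19: L from 30 -> L from 29
Insert 35: R from 30 -> L from 97
Insert 86: R from 30 -> L from 97 -> R from 35
Insert 37: R from 30 -> L from 97 -> R from 35 -> L from 86
Insert 66: R from 30 -> L from 97 -> R from 35 -> L from 86 -> R from 37

In-order: [19, 29, 30, 35, 37, 66, 86, 97]


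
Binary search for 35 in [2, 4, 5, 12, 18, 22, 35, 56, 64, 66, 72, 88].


Step 1: lo=0, hi=11, mid=5, val=22
Step 2: lo=6, hi=11, mid=8, val=64
Step 3: lo=6, hi=7, mid=6, val=35

Found at index 6


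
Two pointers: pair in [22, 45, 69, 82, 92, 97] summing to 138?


lo=0(22)+hi=5(97)=119
lo=1(45)+hi=5(97)=142
lo=1(45)+hi=4(92)=137
lo=2(69)+hi=4(92)=161
lo=2(69)+hi=3(82)=151

No pair found


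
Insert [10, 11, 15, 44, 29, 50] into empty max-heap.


Insert 10: [10]
Insert 11: [11, 10]
Insert 15: [15, 10, 11]
Insert 44: [44, 15, 11, 10]
Insert 29: [44, 29, 11, 10, 15]
Insert 50: [50, 29, 44, 10, 15, 11]

Final heap: [50, 29, 44, 10, 15, 11]


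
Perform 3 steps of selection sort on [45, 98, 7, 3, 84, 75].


Initial: [45, 98, 7, 3, 84, 75]
Step 1: min=3 at 3
  Swap: [3, 98, 7, 45, 84, 75]
Step 2: min=7 at 2
  Swap: [3, 7, 98, 45, 84, 75]
Step 3: min=45 at 3
  Swap: [3, 7, 45, 98, 84, 75]

After 3 steps: [3, 7, 45, 98, 84, 75]


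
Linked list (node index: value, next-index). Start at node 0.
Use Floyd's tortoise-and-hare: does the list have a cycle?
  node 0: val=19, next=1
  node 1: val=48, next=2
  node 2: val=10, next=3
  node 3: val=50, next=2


Floyd's tortoise (slow, +1) and hare (fast, +2):
  init: slow=0, fast=0
  step 1: slow=1, fast=2
  step 2: slow=2, fast=2
  slow == fast at node 2: cycle detected

Cycle: yes


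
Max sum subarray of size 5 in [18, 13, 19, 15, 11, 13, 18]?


[0:5]: 76
[1:6]: 71
[2:7]: 76

Max: 76 at [0:5]


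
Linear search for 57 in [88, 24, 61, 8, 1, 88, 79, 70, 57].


i=0: 88!=57
i=1: 24!=57
i=2: 61!=57
i=3: 8!=57
i=4: 1!=57
i=5: 88!=57
i=6: 79!=57
i=7: 70!=57
i=8: 57==57 found!

Found at 8, 9 comps


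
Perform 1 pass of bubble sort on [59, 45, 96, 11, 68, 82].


Initial: [59, 45, 96, 11, 68, 82]
Pass 1: [45, 59, 11, 68, 82, 96] (4 swaps)

After 1 pass: [45, 59, 11, 68, 82, 96]


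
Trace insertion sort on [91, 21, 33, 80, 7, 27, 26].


Initial: [91, 21, 33, 80, 7, 27, 26]
Insert 21: [21, 91, 33, 80, 7, 27, 26]
Insert 33: [21, 33, 91, 80, 7, 27, 26]
Insert 80: [21, 33, 80, 91, 7, 27, 26]
Insert 7: [7, 21, 33, 80, 91, 27, 26]
Insert 27: [7, 21, 27, 33, 80, 91, 26]
Insert 26: [7, 21, 26, 27, 33, 80, 91]

Sorted: [7, 21, 26, 27, 33, 80, 91]


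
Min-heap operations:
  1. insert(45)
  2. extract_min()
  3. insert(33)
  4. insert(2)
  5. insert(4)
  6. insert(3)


insert(45) -> [45]
extract_min()->45, []
insert(33) -> [33]
insert(2) -> [2, 33]
insert(4) -> [2, 33, 4]
insert(3) -> [2, 3, 4, 33]

Final heap: [2, 3, 4, 33]


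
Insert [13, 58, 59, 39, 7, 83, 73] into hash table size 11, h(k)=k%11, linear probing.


Insert 13: h=2 -> slot 2
Insert 58: h=3 -> slot 3
Insert 59: h=4 -> slot 4
Insert 39: h=6 -> slot 6
Insert 7: h=7 -> slot 7
Insert 83: h=6, 2 probes -> slot 8
Insert 73: h=7, 2 probes -> slot 9

Table: [None, None, 13, 58, 59, None, 39, 7, 83, 73, None]


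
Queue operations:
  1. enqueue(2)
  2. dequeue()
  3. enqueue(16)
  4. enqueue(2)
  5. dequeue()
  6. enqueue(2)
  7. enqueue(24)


enqueue(2) -> [2]
dequeue()->2, []
enqueue(16) -> [16]
enqueue(2) -> [16, 2]
dequeue()->16, [2]
enqueue(2) -> [2, 2]
enqueue(24) -> [2, 2, 24]

Final queue: [2, 2, 24]


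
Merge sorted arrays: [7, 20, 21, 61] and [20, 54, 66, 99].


Take 7 from A
Take 20 from A
Take 20 from B
Take 21 from A
Take 54 from B
Take 61 from A

Merged: [7, 20, 20, 21, 54, 61, 66, 99]


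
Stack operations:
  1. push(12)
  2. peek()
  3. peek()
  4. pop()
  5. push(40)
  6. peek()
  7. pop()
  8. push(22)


push(12) -> [12]
peek()->12
peek()->12
pop()->12, []
push(40) -> [40]
peek()->40
pop()->40, []
push(22) -> [22]

Final stack: [22]


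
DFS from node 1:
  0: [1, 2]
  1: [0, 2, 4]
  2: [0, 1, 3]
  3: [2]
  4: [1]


Visit 1, push [4, 2, 0]
Visit 0, push [2]
Visit 2, push [3]
Visit 3, push []
Visit 4, push []

DFS order: [1, 0, 2, 3, 4]


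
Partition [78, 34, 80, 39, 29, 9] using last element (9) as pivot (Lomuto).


Pivot: 9
Place pivot at 0: [9, 34, 80, 39, 29, 78]

Partitioned: [9, 34, 80, 39, 29, 78]


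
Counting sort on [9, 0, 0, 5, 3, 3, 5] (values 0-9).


Input: [9, 0, 0, 5, 3, 3, 5]
Counts: [2, 0, 0, 2, 0, 2, 0, 0, 0, 1]

Sorted: [0, 0, 3, 3, 5, 5, 9]


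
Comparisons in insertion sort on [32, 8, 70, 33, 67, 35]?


Algorithm: insertion sort
Input: [32, 8, 70, 33, 67, 35]
Sorted: [8, 32, 33, 35, 67, 70]

9


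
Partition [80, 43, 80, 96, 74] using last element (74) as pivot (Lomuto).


Pivot: 74
  43 <= 74: swap -> [43, 80, 80, 96, 74]
Place pivot at 1: [43, 74, 80, 96, 80]

Partitioned: [43, 74, 80, 96, 80]


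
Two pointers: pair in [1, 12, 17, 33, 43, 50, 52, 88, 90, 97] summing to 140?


lo=0(1)+hi=9(97)=98
lo=1(12)+hi=9(97)=109
lo=2(17)+hi=9(97)=114
lo=3(33)+hi=9(97)=130
lo=4(43)+hi=9(97)=140

Yes: 43+97=140


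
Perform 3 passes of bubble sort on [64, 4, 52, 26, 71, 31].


Initial: [64, 4, 52, 26, 71, 31]
Pass 1: [4, 52, 26, 64, 31, 71] (4 swaps)
Pass 2: [4, 26, 52, 31, 64, 71] (2 swaps)
Pass 3: [4, 26, 31, 52, 64, 71] (1 swaps)

After 3 passes: [4, 26, 31, 52, 64, 71]


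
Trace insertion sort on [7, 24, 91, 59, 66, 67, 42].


Initial: [7, 24, 91, 59, 66, 67, 42]
Insert 24: [7, 24, 91, 59, 66, 67, 42]
Insert 91: [7, 24, 91, 59, 66, 67, 42]
Insert 59: [7, 24, 59, 91, 66, 67, 42]
Insert 66: [7, 24, 59, 66, 91, 67, 42]
Insert 67: [7, 24, 59, 66, 67, 91, 42]
Insert 42: [7, 24, 42, 59, 66, 67, 91]

Sorted: [7, 24, 42, 59, 66, 67, 91]


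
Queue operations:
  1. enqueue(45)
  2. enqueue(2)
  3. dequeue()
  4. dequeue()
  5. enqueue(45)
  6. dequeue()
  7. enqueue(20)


enqueue(45) -> [45]
enqueue(2) -> [45, 2]
dequeue()->45, [2]
dequeue()->2, []
enqueue(45) -> [45]
dequeue()->45, []
enqueue(20) -> [20]

Final queue: [20]


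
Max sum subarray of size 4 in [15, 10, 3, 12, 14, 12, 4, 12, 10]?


[0:4]: 40
[1:5]: 39
[2:6]: 41
[3:7]: 42
[4:8]: 42
[5:9]: 38

Max: 42 at [3:7]


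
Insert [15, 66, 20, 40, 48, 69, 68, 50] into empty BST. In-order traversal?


Insert 15: root
Insert 66: R from 15
Insert 20: R from 15 -> L from 66
Insert 40: R from 15 -> L from 66 -> R from 20
Insert 48: R from 15 -> L from 66 -> R from 20 -> R from 40
Insert 69: R from 15 -> R from 66
Insert 68: R from 15 -> R from 66 -> L from 69
Insert 50: R from 15 -> L from 66 -> R from 20 -> R from 40 -> R from 48

In-order: [15, 20, 40, 48, 50, 66, 68, 69]


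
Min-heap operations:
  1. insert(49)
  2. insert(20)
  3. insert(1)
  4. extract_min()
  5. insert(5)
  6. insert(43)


insert(49) -> [49]
insert(20) -> [20, 49]
insert(1) -> [1, 49, 20]
extract_min()->1, [20, 49]
insert(5) -> [5, 49, 20]
insert(43) -> [5, 43, 20, 49]

Final heap: [5, 43, 20, 49]


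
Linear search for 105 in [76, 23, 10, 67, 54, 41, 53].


i=0: 76!=105
i=1: 23!=105
i=2: 10!=105
i=3: 67!=105
i=4: 54!=105
i=5: 41!=105
i=6: 53!=105

Not found, 7 comps


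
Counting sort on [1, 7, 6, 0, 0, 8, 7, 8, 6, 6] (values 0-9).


Input: [1, 7, 6, 0, 0, 8, 7, 8, 6, 6]
Counts: [2, 1, 0, 0, 0, 0, 3, 2, 2, 0]

Sorted: [0, 0, 1, 6, 6, 6, 7, 7, 8, 8]


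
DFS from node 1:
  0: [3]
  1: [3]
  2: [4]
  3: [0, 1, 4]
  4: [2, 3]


Visit 1, push [3]
Visit 3, push [4, 0]
Visit 0, push []
Visit 4, push [2]
Visit 2, push []

DFS order: [1, 3, 0, 4, 2]


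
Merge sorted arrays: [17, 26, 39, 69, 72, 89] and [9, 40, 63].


Take 9 from B
Take 17 from A
Take 26 from A
Take 39 from A
Take 40 from B
Take 63 from B

Merged: [9, 17, 26, 39, 40, 63, 69, 72, 89]


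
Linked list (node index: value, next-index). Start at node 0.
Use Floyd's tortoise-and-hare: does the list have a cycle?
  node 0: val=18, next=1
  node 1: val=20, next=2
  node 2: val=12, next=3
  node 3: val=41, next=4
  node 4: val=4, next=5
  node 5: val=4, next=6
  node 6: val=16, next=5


Floyd's tortoise (slow, +1) and hare (fast, +2):
  init: slow=0, fast=0
  step 1: slow=1, fast=2
  step 2: slow=2, fast=4
  step 3: slow=3, fast=6
  step 4: slow=4, fast=6
  step 5: slow=5, fast=6
  step 6: slow=6, fast=6
  slow == fast at node 6: cycle detected

Cycle: yes


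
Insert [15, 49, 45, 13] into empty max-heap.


Insert 15: [15]
Insert 49: [49, 15]
Insert 45: [49, 15, 45]
Insert 13: [49, 15, 45, 13]

Final heap: [49, 15, 45, 13]


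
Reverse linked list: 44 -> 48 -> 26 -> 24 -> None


Step 1: curr=44, set curr.next=prev(None) | reversed so far: 44
Step 2: curr=48, set curr.next=prev(44) | reversed so far: 48 -> 44
Step 3: curr=26, set curr.next=prev(48) | reversed so far: 26 -> 48 -> 44
Step 4: curr=24, set curr.next=prev(26) | reversed so far: 24 -> 26 -> 48 -> 44

24 -> 26 -> 48 -> 44 -> None


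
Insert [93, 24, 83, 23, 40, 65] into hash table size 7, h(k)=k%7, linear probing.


Insert 93: h=2 -> slot 2
Insert 24: h=3 -> slot 3
Insert 83: h=6 -> slot 6
Insert 23: h=2, 2 probes -> slot 4
Insert 40: h=5 -> slot 5
Insert 65: h=2, 5 probes -> slot 0

Table: [65, None, 93, 24, 23, 40, 83]


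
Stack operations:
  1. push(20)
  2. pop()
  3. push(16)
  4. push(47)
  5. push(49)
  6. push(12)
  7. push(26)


push(20) -> [20]
pop()->20, []
push(16) -> [16]
push(47) -> [16, 47]
push(49) -> [16, 47, 49]
push(12) -> [16, 47, 49, 12]
push(26) -> [16, 47, 49, 12, 26]

Final stack: [16, 47, 49, 12, 26]


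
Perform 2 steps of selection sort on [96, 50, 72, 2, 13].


Initial: [96, 50, 72, 2, 13]
Step 1: min=2 at 3
  Swap: [2, 50, 72, 96, 13]
Step 2: min=13 at 4
  Swap: [2, 13, 72, 96, 50]

After 2 steps: [2, 13, 72, 96, 50]


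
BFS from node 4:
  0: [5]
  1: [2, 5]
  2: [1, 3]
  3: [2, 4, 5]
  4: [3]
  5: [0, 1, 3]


Visit 4, enqueue [3]
Visit 3, enqueue [2, 5]
Visit 2, enqueue [1]
Visit 5, enqueue [0]
Visit 1, enqueue []
Visit 0, enqueue []

BFS order: [4, 3, 2, 5, 1, 0]


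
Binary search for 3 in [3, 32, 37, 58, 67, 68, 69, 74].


Step 1: lo=0, hi=7, mid=3, val=58
Step 2: lo=0, hi=2, mid=1, val=32
Step 3: lo=0, hi=0, mid=0, val=3

Found at index 0


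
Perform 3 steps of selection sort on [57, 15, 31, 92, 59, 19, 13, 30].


Initial: [57, 15, 31, 92, 59, 19, 13, 30]
Step 1: min=13 at 6
  Swap: [13, 15, 31, 92, 59, 19, 57, 30]
Step 2: min=15 at 1
  Swap: [13, 15, 31, 92, 59, 19, 57, 30]
Step 3: min=19 at 5
  Swap: [13, 15, 19, 92, 59, 31, 57, 30]

After 3 steps: [13, 15, 19, 92, 59, 31, 57, 30]


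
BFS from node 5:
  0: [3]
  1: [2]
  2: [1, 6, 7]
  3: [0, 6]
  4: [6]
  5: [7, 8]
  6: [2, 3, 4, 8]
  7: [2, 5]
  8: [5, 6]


Visit 5, enqueue [7, 8]
Visit 7, enqueue [2]
Visit 8, enqueue [6]
Visit 2, enqueue [1]
Visit 6, enqueue [3, 4]
Visit 1, enqueue []
Visit 3, enqueue [0]
Visit 4, enqueue []
Visit 0, enqueue []

BFS order: [5, 7, 8, 2, 6, 1, 3, 4, 0]


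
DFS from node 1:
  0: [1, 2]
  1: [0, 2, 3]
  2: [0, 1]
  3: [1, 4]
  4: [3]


Visit 1, push [3, 2, 0]
Visit 0, push [2]
Visit 2, push []
Visit 3, push [4]
Visit 4, push []

DFS order: [1, 0, 2, 3, 4]


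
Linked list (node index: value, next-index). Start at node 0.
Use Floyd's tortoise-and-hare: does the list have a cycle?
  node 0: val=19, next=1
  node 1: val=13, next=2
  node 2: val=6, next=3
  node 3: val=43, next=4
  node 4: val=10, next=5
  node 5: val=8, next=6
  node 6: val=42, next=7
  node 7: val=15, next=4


Floyd's tortoise (slow, +1) and hare (fast, +2):
  init: slow=0, fast=0
  step 1: slow=1, fast=2
  step 2: slow=2, fast=4
  step 3: slow=3, fast=6
  step 4: slow=4, fast=4
  slow == fast at node 4: cycle detected

Cycle: yes


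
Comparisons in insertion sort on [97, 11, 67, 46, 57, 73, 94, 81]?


Algorithm: insertion sort
Input: [97, 11, 67, 46, 57, 73, 94, 81]
Sorted: [11, 46, 57, 67, 73, 81, 94, 97]

16


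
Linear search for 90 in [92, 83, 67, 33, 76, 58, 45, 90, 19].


i=0: 92!=90
i=1: 83!=90
i=2: 67!=90
i=3: 33!=90
i=4: 76!=90
i=5: 58!=90
i=6: 45!=90
i=7: 90==90 found!

Found at 7, 8 comps


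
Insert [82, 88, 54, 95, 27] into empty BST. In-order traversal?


Insert 82: root
Insert 88: R from 82
Insert 54: L from 82
Insert 95: R from 82 -> R from 88
Insert 27: L from 82 -> L from 54

In-order: [27, 54, 82, 88, 95]


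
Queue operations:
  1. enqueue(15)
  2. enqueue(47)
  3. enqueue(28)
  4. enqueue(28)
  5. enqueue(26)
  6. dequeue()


enqueue(15) -> [15]
enqueue(47) -> [15, 47]
enqueue(28) -> [15, 47, 28]
enqueue(28) -> [15, 47, 28, 28]
enqueue(26) -> [15, 47, 28, 28, 26]
dequeue()->15, [47, 28, 28, 26]

Final queue: [47, 28, 28, 26]


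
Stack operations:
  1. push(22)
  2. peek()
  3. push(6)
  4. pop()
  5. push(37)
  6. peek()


push(22) -> [22]
peek()->22
push(6) -> [22, 6]
pop()->6, [22]
push(37) -> [22, 37]
peek()->37

Final stack: [22, 37]


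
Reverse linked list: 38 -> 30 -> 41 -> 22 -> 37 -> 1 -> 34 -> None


Step 1: curr=38, set curr.next=prev(None) | reversed so far: 38
Step 2: curr=30, set curr.next=prev(38) | reversed so far: 30 -> 38
Step 3: curr=41, set curr.next=prev(30) | reversed so far: 41 -> 30 -> 38
Step 4: curr=22, set curr.next=prev(41) | reversed so far: 22 -> 41 -> 30 -> 38
Step 5: curr=37, set curr.next=prev(22) | reversed so far: 37 -> 22 -> 41 -> 30 -> 38
Step 6: curr=1, set curr.next=prev(37) | reversed so far: 1 -> 37 -> 22 -> 41 -> 30 -> 38
Step 7: curr=34, set curr.next=prev(1) | reversed so far: 34 -> 1 -> 37 -> 22 -> 41 -> 30 -> 38

34 -> 1 -> 37 -> 22 -> 41 -> 30 -> 38 -> None


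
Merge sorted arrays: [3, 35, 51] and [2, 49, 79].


Take 2 from B
Take 3 from A
Take 35 from A
Take 49 from B
Take 51 from A

Merged: [2, 3, 35, 49, 51, 79]


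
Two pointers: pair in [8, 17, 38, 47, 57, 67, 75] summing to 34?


lo=0(8)+hi=6(75)=83
lo=0(8)+hi=5(67)=75
lo=0(8)+hi=4(57)=65
lo=0(8)+hi=3(47)=55
lo=0(8)+hi=2(38)=46
lo=0(8)+hi=1(17)=25

No pair found


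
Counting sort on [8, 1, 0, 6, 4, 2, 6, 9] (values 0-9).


Input: [8, 1, 0, 6, 4, 2, 6, 9]
Counts: [1, 1, 1, 0, 1, 0, 2, 0, 1, 1]

Sorted: [0, 1, 2, 4, 6, 6, 8, 9]


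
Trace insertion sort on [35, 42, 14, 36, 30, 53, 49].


Initial: [35, 42, 14, 36, 30, 53, 49]
Insert 42: [35, 42, 14, 36, 30, 53, 49]
Insert 14: [14, 35, 42, 36, 30, 53, 49]
Insert 36: [14, 35, 36, 42, 30, 53, 49]
Insert 30: [14, 30, 35, 36, 42, 53, 49]
Insert 53: [14, 30, 35, 36, 42, 53, 49]
Insert 49: [14, 30, 35, 36, 42, 49, 53]

Sorted: [14, 30, 35, 36, 42, 49, 53]


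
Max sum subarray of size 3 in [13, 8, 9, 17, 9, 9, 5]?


[0:3]: 30
[1:4]: 34
[2:5]: 35
[3:6]: 35
[4:7]: 23

Max: 35 at [2:5]


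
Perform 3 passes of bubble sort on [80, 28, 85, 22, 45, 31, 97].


Initial: [80, 28, 85, 22, 45, 31, 97]
Pass 1: [28, 80, 22, 45, 31, 85, 97] (4 swaps)
Pass 2: [28, 22, 45, 31, 80, 85, 97] (3 swaps)
Pass 3: [22, 28, 31, 45, 80, 85, 97] (2 swaps)

After 3 passes: [22, 28, 31, 45, 80, 85, 97]


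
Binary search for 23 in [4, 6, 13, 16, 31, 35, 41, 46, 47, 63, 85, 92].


Step 1: lo=0, hi=11, mid=5, val=35
Step 2: lo=0, hi=4, mid=2, val=13
Step 3: lo=3, hi=4, mid=3, val=16
Step 4: lo=4, hi=4, mid=4, val=31

Not found


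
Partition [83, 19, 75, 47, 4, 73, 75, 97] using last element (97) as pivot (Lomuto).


Pivot: 97
  83 <= 97: advance i (no swap)
  19 <= 97: advance i (no swap)
  75 <= 97: advance i (no swap)
  47 <= 97: advance i (no swap)
  4 <= 97: advance i (no swap)
  73 <= 97: advance i (no swap)
  75 <= 97: advance i (no swap)
Place pivot at 7: [83, 19, 75, 47, 4, 73, 75, 97]

Partitioned: [83, 19, 75, 47, 4, 73, 75, 97]


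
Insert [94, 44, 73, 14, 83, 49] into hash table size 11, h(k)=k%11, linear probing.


Insert 94: h=6 -> slot 6
Insert 44: h=0 -> slot 0
Insert 73: h=7 -> slot 7
Insert 14: h=3 -> slot 3
Insert 83: h=6, 2 probes -> slot 8
Insert 49: h=5 -> slot 5

Table: [44, None, None, 14, None, 49, 94, 73, 83, None, None]


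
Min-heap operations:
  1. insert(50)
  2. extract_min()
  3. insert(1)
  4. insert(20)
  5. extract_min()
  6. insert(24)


insert(50) -> [50]
extract_min()->50, []
insert(1) -> [1]
insert(20) -> [1, 20]
extract_min()->1, [20]
insert(24) -> [20, 24]

Final heap: [20, 24]


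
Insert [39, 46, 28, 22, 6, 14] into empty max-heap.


Insert 39: [39]
Insert 46: [46, 39]
Insert 28: [46, 39, 28]
Insert 22: [46, 39, 28, 22]
Insert 6: [46, 39, 28, 22, 6]
Insert 14: [46, 39, 28, 22, 6, 14]

Final heap: [46, 39, 28, 22, 6, 14]


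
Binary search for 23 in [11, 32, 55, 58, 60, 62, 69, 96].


Step 1: lo=0, hi=7, mid=3, val=58
Step 2: lo=0, hi=2, mid=1, val=32
Step 3: lo=0, hi=0, mid=0, val=11

Not found


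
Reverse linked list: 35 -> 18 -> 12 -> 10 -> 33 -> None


Step 1: curr=35, set curr.next=prev(None) | reversed so far: 35
Step 2: curr=18, set curr.next=prev(35) | reversed so far: 18 -> 35
Step 3: curr=12, set curr.next=prev(18) | reversed so far: 12 -> 18 -> 35
Step 4: curr=10, set curr.next=prev(12) | reversed so far: 10 -> 12 -> 18 -> 35
Step 5: curr=33, set curr.next=prev(10) | reversed so far: 33 -> 10 -> 12 -> 18 -> 35

33 -> 10 -> 12 -> 18 -> 35 -> None


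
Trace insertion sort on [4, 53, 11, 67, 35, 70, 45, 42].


Initial: [4, 53, 11, 67, 35, 70, 45, 42]
Insert 53: [4, 53, 11, 67, 35, 70, 45, 42]
Insert 11: [4, 11, 53, 67, 35, 70, 45, 42]
Insert 67: [4, 11, 53, 67, 35, 70, 45, 42]
Insert 35: [4, 11, 35, 53, 67, 70, 45, 42]
Insert 70: [4, 11, 35, 53, 67, 70, 45, 42]
Insert 45: [4, 11, 35, 45, 53, 67, 70, 42]
Insert 42: [4, 11, 35, 42, 45, 53, 67, 70]

Sorted: [4, 11, 35, 42, 45, 53, 67, 70]


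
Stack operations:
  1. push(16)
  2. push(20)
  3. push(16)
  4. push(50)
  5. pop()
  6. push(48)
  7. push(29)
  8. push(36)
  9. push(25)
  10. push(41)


push(16) -> [16]
push(20) -> [16, 20]
push(16) -> [16, 20, 16]
push(50) -> [16, 20, 16, 50]
pop()->50, [16, 20, 16]
push(48) -> [16, 20, 16, 48]
push(29) -> [16, 20, 16, 48, 29]
push(36) -> [16, 20, 16, 48, 29, 36]
push(25) -> [16, 20, 16, 48, 29, 36, 25]
push(41) -> [16, 20, 16, 48, 29, 36, 25, 41]

Final stack: [16, 20, 16, 48, 29, 36, 25, 41]


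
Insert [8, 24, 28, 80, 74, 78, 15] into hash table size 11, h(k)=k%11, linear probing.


Insert 8: h=8 -> slot 8
Insert 24: h=2 -> slot 2
Insert 28: h=6 -> slot 6
Insert 80: h=3 -> slot 3
Insert 74: h=8, 1 probes -> slot 9
Insert 78: h=1 -> slot 1
Insert 15: h=4 -> slot 4

Table: [None, 78, 24, 80, 15, None, 28, None, 8, 74, None]


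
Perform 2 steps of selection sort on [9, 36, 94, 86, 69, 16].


Initial: [9, 36, 94, 86, 69, 16]
Step 1: min=9 at 0
  Swap: [9, 36, 94, 86, 69, 16]
Step 2: min=16 at 5
  Swap: [9, 16, 94, 86, 69, 36]

After 2 steps: [9, 16, 94, 86, 69, 36]


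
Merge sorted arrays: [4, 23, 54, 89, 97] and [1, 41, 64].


Take 1 from B
Take 4 from A
Take 23 from A
Take 41 from B
Take 54 from A
Take 64 from B

Merged: [1, 4, 23, 41, 54, 64, 89, 97]


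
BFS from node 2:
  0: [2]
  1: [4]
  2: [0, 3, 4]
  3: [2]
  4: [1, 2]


Visit 2, enqueue [0, 3, 4]
Visit 0, enqueue []
Visit 3, enqueue []
Visit 4, enqueue [1]
Visit 1, enqueue []

BFS order: [2, 0, 3, 4, 1]


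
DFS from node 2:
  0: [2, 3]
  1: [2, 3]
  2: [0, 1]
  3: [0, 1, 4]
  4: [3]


Visit 2, push [1, 0]
Visit 0, push [3]
Visit 3, push [4, 1]
Visit 1, push []
Visit 4, push []

DFS order: [2, 0, 3, 1, 4]


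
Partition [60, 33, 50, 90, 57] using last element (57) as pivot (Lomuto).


Pivot: 57
  33 <= 57: swap -> [33, 60, 50, 90, 57]
  50 <= 57: swap -> [33, 50, 60, 90, 57]
Place pivot at 2: [33, 50, 57, 90, 60]

Partitioned: [33, 50, 57, 90, 60]


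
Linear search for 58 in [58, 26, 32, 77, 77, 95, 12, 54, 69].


i=0: 58==58 found!

Found at 0, 1 comps


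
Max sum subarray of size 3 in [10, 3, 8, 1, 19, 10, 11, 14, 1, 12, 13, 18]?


[0:3]: 21
[1:4]: 12
[2:5]: 28
[3:6]: 30
[4:7]: 40
[5:8]: 35
[6:9]: 26
[7:10]: 27
[8:11]: 26
[9:12]: 43

Max: 43 at [9:12]


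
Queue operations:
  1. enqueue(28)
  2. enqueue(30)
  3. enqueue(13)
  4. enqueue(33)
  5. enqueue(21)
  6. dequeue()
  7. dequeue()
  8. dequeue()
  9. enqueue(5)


enqueue(28) -> [28]
enqueue(30) -> [28, 30]
enqueue(13) -> [28, 30, 13]
enqueue(33) -> [28, 30, 13, 33]
enqueue(21) -> [28, 30, 13, 33, 21]
dequeue()->28, [30, 13, 33, 21]
dequeue()->30, [13, 33, 21]
dequeue()->13, [33, 21]
enqueue(5) -> [33, 21, 5]

Final queue: [33, 21, 5]


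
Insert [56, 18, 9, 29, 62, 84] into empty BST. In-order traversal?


Insert 56: root
Insert 18: L from 56
Insert 9: L from 56 -> L from 18
Insert 29: L from 56 -> R from 18
Insert 62: R from 56
Insert 84: R from 56 -> R from 62

In-order: [9, 18, 29, 56, 62, 84]


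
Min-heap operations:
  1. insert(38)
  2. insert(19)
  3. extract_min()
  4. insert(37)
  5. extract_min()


insert(38) -> [38]
insert(19) -> [19, 38]
extract_min()->19, [38]
insert(37) -> [37, 38]
extract_min()->37, [38]

Final heap: [38]


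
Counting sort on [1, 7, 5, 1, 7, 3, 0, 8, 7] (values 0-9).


Input: [1, 7, 5, 1, 7, 3, 0, 8, 7]
Counts: [1, 2, 0, 1, 0, 1, 0, 3, 1, 0]

Sorted: [0, 1, 1, 3, 5, 7, 7, 7, 8]


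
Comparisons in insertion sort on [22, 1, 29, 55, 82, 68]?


Algorithm: insertion sort
Input: [22, 1, 29, 55, 82, 68]
Sorted: [1, 22, 29, 55, 68, 82]

6


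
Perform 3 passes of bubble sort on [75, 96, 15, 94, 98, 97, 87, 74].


Initial: [75, 96, 15, 94, 98, 97, 87, 74]
Pass 1: [75, 15, 94, 96, 97, 87, 74, 98] (5 swaps)
Pass 2: [15, 75, 94, 96, 87, 74, 97, 98] (3 swaps)
Pass 3: [15, 75, 94, 87, 74, 96, 97, 98] (2 swaps)

After 3 passes: [15, 75, 94, 87, 74, 96, 97, 98]


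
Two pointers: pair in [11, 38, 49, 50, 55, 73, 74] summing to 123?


lo=0(11)+hi=6(74)=85
lo=1(38)+hi=6(74)=112
lo=2(49)+hi=6(74)=123

Yes: 49+74=123


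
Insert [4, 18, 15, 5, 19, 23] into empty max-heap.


Insert 4: [4]
Insert 18: [18, 4]
Insert 15: [18, 4, 15]
Insert 5: [18, 5, 15, 4]
Insert 19: [19, 18, 15, 4, 5]
Insert 23: [23, 18, 19, 4, 5, 15]

Final heap: [23, 18, 19, 4, 5, 15]


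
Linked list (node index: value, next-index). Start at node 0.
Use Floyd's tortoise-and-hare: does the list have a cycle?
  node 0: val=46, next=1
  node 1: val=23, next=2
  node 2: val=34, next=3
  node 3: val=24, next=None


Floyd's tortoise (slow, +1) and hare (fast, +2):
  init: slow=0, fast=0
  step 1: slow=1, fast=2
  step 2: fast 2->3->None, no cycle

Cycle: no


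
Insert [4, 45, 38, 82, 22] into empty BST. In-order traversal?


Insert 4: root
Insert 45: R from 4
Insert 38: R from 4 -> L from 45
Insert 82: R from 4 -> R from 45
Insert 22: R from 4 -> L from 45 -> L from 38

In-order: [4, 22, 38, 45, 82]


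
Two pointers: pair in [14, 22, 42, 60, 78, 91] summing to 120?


lo=0(14)+hi=5(91)=105
lo=1(22)+hi=5(91)=113
lo=2(42)+hi=5(91)=133
lo=2(42)+hi=4(78)=120

Yes: 42+78=120


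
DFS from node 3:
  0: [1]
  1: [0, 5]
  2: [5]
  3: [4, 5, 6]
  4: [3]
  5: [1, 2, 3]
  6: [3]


Visit 3, push [6, 5, 4]
Visit 4, push []
Visit 5, push [2, 1]
Visit 1, push [0]
Visit 0, push []
Visit 2, push []
Visit 6, push []

DFS order: [3, 4, 5, 1, 0, 2, 6]


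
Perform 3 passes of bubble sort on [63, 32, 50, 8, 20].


Initial: [63, 32, 50, 8, 20]
Pass 1: [32, 50, 8, 20, 63] (4 swaps)
Pass 2: [32, 8, 20, 50, 63] (2 swaps)
Pass 3: [8, 20, 32, 50, 63] (2 swaps)

After 3 passes: [8, 20, 32, 50, 63]


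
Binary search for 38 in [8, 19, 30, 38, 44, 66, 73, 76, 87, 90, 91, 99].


Step 1: lo=0, hi=11, mid=5, val=66
Step 2: lo=0, hi=4, mid=2, val=30
Step 3: lo=3, hi=4, mid=3, val=38

Found at index 3


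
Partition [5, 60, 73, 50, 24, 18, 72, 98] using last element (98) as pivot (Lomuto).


Pivot: 98
  5 <= 98: advance i (no swap)
  60 <= 98: advance i (no swap)
  73 <= 98: advance i (no swap)
  50 <= 98: advance i (no swap)
  24 <= 98: advance i (no swap)
  18 <= 98: advance i (no swap)
  72 <= 98: advance i (no swap)
Place pivot at 7: [5, 60, 73, 50, 24, 18, 72, 98]

Partitioned: [5, 60, 73, 50, 24, 18, 72, 98]


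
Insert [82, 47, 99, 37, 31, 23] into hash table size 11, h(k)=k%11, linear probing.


Insert 82: h=5 -> slot 5
Insert 47: h=3 -> slot 3
Insert 99: h=0 -> slot 0
Insert 37: h=4 -> slot 4
Insert 31: h=9 -> slot 9
Insert 23: h=1 -> slot 1

Table: [99, 23, None, 47, 37, 82, None, None, None, 31, None]


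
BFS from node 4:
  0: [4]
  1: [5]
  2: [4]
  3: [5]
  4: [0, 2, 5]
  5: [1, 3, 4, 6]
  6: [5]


Visit 4, enqueue [0, 2, 5]
Visit 0, enqueue []
Visit 2, enqueue []
Visit 5, enqueue [1, 3, 6]
Visit 1, enqueue []
Visit 3, enqueue []
Visit 6, enqueue []

BFS order: [4, 0, 2, 5, 1, 3, 6]


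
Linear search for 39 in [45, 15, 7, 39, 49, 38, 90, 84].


i=0: 45!=39
i=1: 15!=39
i=2: 7!=39
i=3: 39==39 found!

Found at 3, 4 comps


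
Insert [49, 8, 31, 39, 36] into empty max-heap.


Insert 49: [49]
Insert 8: [49, 8]
Insert 31: [49, 8, 31]
Insert 39: [49, 39, 31, 8]
Insert 36: [49, 39, 31, 8, 36]

Final heap: [49, 39, 31, 8, 36]


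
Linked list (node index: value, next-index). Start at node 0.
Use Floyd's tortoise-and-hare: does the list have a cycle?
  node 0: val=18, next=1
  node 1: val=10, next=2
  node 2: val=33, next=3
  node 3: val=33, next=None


Floyd's tortoise (slow, +1) and hare (fast, +2):
  init: slow=0, fast=0
  step 1: slow=1, fast=2
  step 2: fast 2->3->None, no cycle

Cycle: no


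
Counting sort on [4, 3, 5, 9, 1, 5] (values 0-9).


Input: [4, 3, 5, 9, 1, 5]
Counts: [0, 1, 0, 1, 1, 2, 0, 0, 0, 1]

Sorted: [1, 3, 4, 5, 5, 9]


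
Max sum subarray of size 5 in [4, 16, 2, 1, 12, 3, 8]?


[0:5]: 35
[1:6]: 34
[2:7]: 26

Max: 35 at [0:5]


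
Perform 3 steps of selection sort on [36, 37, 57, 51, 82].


Initial: [36, 37, 57, 51, 82]
Step 1: min=36 at 0
  Swap: [36, 37, 57, 51, 82]
Step 2: min=37 at 1
  Swap: [36, 37, 57, 51, 82]
Step 3: min=51 at 3
  Swap: [36, 37, 51, 57, 82]

After 3 steps: [36, 37, 51, 57, 82]


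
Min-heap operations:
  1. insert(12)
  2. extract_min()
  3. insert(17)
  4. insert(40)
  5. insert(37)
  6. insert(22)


insert(12) -> [12]
extract_min()->12, []
insert(17) -> [17]
insert(40) -> [17, 40]
insert(37) -> [17, 40, 37]
insert(22) -> [17, 22, 37, 40]

Final heap: [17, 22, 37, 40]


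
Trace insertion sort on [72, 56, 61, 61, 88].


Initial: [72, 56, 61, 61, 88]
Insert 56: [56, 72, 61, 61, 88]
Insert 61: [56, 61, 72, 61, 88]
Insert 61: [56, 61, 61, 72, 88]
Insert 88: [56, 61, 61, 72, 88]

Sorted: [56, 61, 61, 72, 88]


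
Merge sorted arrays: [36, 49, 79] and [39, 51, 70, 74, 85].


Take 36 from A
Take 39 from B
Take 49 from A
Take 51 from B
Take 70 from B
Take 74 from B
Take 79 from A

Merged: [36, 39, 49, 51, 70, 74, 79, 85]


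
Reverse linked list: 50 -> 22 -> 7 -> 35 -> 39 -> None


Step 1: curr=50, set curr.next=prev(None) | reversed so far: 50
Step 2: curr=22, set curr.next=prev(50) | reversed so far: 22 -> 50
Step 3: curr=7, set curr.next=prev(22) | reversed so far: 7 -> 22 -> 50
Step 4: curr=35, set curr.next=prev(7) | reversed so far: 35 -> 7 -> 22 -> 50
Step 5: curr=39, set curr.next=prev(35) | reversed so far: 39 -> 35 -> 7 -> 22 -> 50

39 -> 35 -> 7 -> 22 -> 50 -> None


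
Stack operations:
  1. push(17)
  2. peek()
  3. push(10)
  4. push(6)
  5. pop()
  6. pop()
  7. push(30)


push(17) -> [17]
peek()->17
push(10) -> [17, 10]
push(6) -> [17, 10, 6]
pop()->6, [17, 10]
pop()->10, [17]
push(30) -> [17, 30]

Final stack: [17, 30]


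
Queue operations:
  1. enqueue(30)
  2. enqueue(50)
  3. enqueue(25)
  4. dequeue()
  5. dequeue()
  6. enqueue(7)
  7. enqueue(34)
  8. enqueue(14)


enqueue(30) -> [30]
enqueue(50) -> [30, 50]
enqueue(25) -> [30, 50, 25]
dequeue()->30, [50, 25]
dequeue()->50, [25]
enqueue(7) -> [25, 7]
enqueue(34) -> [25, 7, 34]
enqueue(14) -> [25, 7, 34, 14]

Final queue: [25, 7, 34, 14]


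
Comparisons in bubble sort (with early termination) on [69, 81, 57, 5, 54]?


Algorithm: bubble sort (with early termination)
Input: [69, 81, 57, 5, 54]
Sorted: [5, 54, 57, 69, 81]

10


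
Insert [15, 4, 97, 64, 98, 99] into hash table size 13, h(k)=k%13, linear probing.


Insert 15: h=2 -> slot 2
Insert 4: h=4 -> slot 4
Insert 97: h=6 -> slot 6
Insert 64: h=12 -> slot 12
Insert 98: h=7 -> slot 7
Insert 99: h=8 -> slot 8

Table: [None, None, 15, None, 4, None, 97, 98, 99, None, None, None, 64]


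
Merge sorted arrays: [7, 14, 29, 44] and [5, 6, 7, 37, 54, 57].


Take 5 from B
Take 6 from B
Take 7 from A
Take 7 from B
Take 14 from A
Take 29 from A
Take 37 from B
Take 44 from A

Merged: [5, 6, 7, 7, 14, 29, 37, 44, 54, 57]


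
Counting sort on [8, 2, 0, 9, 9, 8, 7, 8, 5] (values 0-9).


Input: [8, 2, 0, 9, 9, 8, 7, 8, 5]
Counts: [1, 0, 1, 0, 0, 1, 0, 1, 3, 2]

Sorted: [0, 2, 5, 7, 8, 8, 8, 9, 9]


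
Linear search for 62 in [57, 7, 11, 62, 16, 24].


i=0: 57!=62
i=1: 7!=62
i=2: 11!=62
i=3: 62==62 found!

Found at 3, 4 comps


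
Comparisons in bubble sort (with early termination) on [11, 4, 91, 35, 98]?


Algorithm: bubble sort (with early termination)
Input: [11, 4, 91, 35, 98]
Sorted: [4, 11, 35, 91, 98]

7


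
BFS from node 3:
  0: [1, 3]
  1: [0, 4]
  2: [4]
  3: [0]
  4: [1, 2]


Visit 3, enqueue [0]
Visit 0, enqueue [1]
Visit 1, enqueue [4]
Visit 4, enqueue [2]
Visit 2, enqueue []

BFS order: [3, 0, 1, 4, 2]


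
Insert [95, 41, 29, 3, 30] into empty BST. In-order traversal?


Insert 95: root
Insert 41: L from 95
Insert 29: L from 95 -> L from 41
Insert 3: L from 95 -> L from 41 -> L from 29
Insert 30: L from 95 -> L from 41 -> R from 29

In-order: [3, 29, 30, 41, 95]


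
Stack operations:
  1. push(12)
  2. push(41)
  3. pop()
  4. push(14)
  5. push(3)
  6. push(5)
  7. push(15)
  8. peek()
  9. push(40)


push(12) -> [12]
push(41) -> [12, 41]
pop()->41, [12]
push(14) -> [12, 14]
push(3) -> [12, 14, 3]
push(5) -> [12, 14, 3, 5]
push(15) -> [12, 14, 3, 5, 15]
peek()->15
push(40) -> [12, 14, 3, 5, 15, 40]

Final stack: [12, 14, 3, 5, 15, 40]


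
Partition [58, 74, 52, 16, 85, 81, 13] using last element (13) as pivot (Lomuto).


Pivot: 13
Place pivot at 0: [13, 74, 52, 16, 85, 81, 58]

Partitioned: [13, 74, 52, 16, 85, 81, 58]


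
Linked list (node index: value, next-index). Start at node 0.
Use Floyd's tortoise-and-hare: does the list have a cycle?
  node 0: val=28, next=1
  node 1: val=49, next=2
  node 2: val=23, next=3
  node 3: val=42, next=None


Floyd's tortoise (slow, +1) and hare (fast, +2):
  init: slow=0, fast=0
  step 1: slow=1, fast=2
  step 2: fast 2->3->None, no cycle

Cycle: no


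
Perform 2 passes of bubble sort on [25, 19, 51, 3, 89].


Initial: [25, 19, 51, 3, 89]
Pass 1: [19, 25, 3, 51, 89] (2 swaps)
Pass 2: [19, 3, 25, 51, 89] (1 swaps)

After 2 passes: [19, 3, 25, 51, 89]


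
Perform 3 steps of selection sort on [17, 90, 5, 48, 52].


Initial: [17, 90, 5, 48, 52]
Step 1: min=5 at 2
  Swap: [5, 90, 17, 48, 52]
Step 2: min=17 at 2
  Swap: [5, 17, 90, 48, 52]
Step 3: min=48 at 3
  Swap: [5, 17, 48, 90, 52]

After 3 steps: [5, 17, 48, 90, 52]


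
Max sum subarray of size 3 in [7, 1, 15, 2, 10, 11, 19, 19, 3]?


[0:3]: 23
[1:4]: 18
[2:5]: 27
[3:6]: 23
[4:7]: 40
[5:8]: 49
[6:9]: 41

Max: 49 at [5:8]


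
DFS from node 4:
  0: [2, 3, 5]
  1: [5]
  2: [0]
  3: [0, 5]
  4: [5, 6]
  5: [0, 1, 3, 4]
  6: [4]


Visit 4, push [6, 5]
Visit 5, push [3, 1, 0]
Visit 0, push [3, 2]
Visit 2, push []
Visit 3, push []
Visit 1, push []
Visit 6, push []

DFS order: [4, 5, 0, 2, 3, 1, 6]


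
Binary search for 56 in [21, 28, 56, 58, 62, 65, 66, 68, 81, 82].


Step 1: lo=0, hi=9, mid=4, val=62
Step 2: lo=0, hi=3, mid=1, val=28
Step 3: lo=2, hi=3, mid=2, val=56

Found at index 2


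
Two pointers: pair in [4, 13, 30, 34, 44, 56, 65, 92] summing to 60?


lo=0(4)+hi=7(92)=96
lo=0(4)+hi=6(65)=69
lo=0(4)+hi=5(56)=60

Yes: 4+56=60


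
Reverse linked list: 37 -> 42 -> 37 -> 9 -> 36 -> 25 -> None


Step 1: curr=37, set curr.next=prev(None) | reversed so far: 37
Step 2: curr=42, set curr.next=prev(37) | reversed so far: 42 -> 37
Step 3: curr=37, set curr.next=prev(42) | reversed so far: 37 -> 42 -> 37
Step 4: curr=9, set curr.next=prev(37) | reversed so far: 9 -> 37 -> 42 -> 37
Step 5: curr=36, set curr.next=prev(9) | reversed so far: 36 -> 9 -> 37 -> 42 -> 37
Step 6: curr=25, set curr.next=prev(36) | reversed so far: 25 -> 36 -> 9 -> 37 -> 42 -> 37

25 -> 36 -> 9 -> 37 -> 42 -> 37 -> None


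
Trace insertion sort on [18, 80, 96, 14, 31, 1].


Initial: [18, 80, 96, 14, 31, 1]
Insert 80: [18, 80, 96, 14, 31, 1]
Insert 96: [18, 80, 96, 14, 31, 1]
Insert 14: [14, 18, 80, 96, 31, 1]
Insert 31: [14, 18, 31, 80, 96, 1]
Insert 1: [1, 14, 18, 31, 80, 96]

Sorted: [1, 14, 18, 31, 80, 96]


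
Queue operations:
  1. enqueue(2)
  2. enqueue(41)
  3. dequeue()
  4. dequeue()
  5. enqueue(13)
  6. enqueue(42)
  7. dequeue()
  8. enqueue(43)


enqueue(2) -> [2]
enqueue(41) -> [2, 41]
dequeue()->2, [41]
dequeue()->41, []
enqueue(13) -> [13]
enqueue(42) -> [13, 42]
dequeue()->13, [42]
enqueue(43) -> [42, 43]

Final queue: [42, 43]


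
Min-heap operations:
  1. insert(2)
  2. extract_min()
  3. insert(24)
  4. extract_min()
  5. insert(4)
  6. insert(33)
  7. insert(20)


insert(2) -> [2]
extract_min()->2, []
insert(24) -> [24]
extract_min()->24, []
insert(4) -> [4]
insert(33) -> [4, 33]
insert(20) -> [4, 33, 20]

Final heap: [4, 33, 20]


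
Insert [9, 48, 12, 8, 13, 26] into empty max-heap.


Insert 9: [9]
Insert 48: [48, 9]
Insert 12: [48, 9, 12]
Insert 8: [48, 9, 12, 8]
Insert 13: [48, 13, 12, 8, 9]
Insert 26: [48, 13, 26, 8, 9, 12]

Final heap: [48, 13, 26, 8, 9, 12]


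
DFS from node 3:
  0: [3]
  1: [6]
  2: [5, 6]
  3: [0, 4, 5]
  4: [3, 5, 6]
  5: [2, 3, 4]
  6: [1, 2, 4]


Visit 3, push [5, 4, 0]
Visit 0, push []
Visit 4, push [6, 5]
Visit 5, push [2]
Visit 2, push [6]
Visit 6, push [1]
Visit 1, push []

DFS order: [3, 0, 4, 5, 2, 6, 1]


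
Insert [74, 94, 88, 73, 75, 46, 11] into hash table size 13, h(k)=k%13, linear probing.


Insert 74: h=9 -> slot 9
Insert 94: h=3 -> slot 3
Insert 88: h=10 -> slot 10
Insert 73: h=8 -> slot 8
Insert 75: h=10, 1 probes -> slot 11
Insert 46: h=7 -> slot 7
Insert 11: h=11, 1 probes -> slot 12

Table: [None, None, None, 94, None, None, None, 46, 73, 74, 88, 75, 11]


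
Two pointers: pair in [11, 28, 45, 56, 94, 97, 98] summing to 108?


lo=0(11)+hi=6(98)=109
lo=0(11)+hi=5(97)=108

Yes: 11+97=108


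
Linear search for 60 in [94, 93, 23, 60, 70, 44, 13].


i=0: 94!=60
i=1: 93!=60
i=2: 23!=60
i=3: 60==60 found!

Found at 3, 4 comps


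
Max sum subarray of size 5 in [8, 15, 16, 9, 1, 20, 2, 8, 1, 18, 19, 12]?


[0:5]: 49
[1:6]: 61
[2:7]: 48
[3:8]: 40
[4:9]: 32
[5:10]: 49
[6:11]: 48
[7:12]: 58

Max: 61 at [1:6]


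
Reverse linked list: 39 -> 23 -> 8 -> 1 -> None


Step 1: curr=39, set curr.next=prev(None) | reversed so far: 39
Step 2: curr=23, set curr.next=prev(39) | reversed so far: 23 -> 39
Step 3: curr=8, set curr.next=prev(23) | reversed so far: 8 -> 23 -> 39
Step 4: curr=1, set curr.next=prev(8) | reversed so far: 1 -> 8 -> 23 -> 39

1 -> 8 -> 23 -> 39 -> None
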